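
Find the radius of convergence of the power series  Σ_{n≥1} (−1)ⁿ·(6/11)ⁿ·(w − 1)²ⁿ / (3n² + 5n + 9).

R = √66/6

By the ratio test, |a_{n+1}/a_n| = [(3n² + 5n + 9)/(3(n+1)² + 5(n+1) + 9)] · 6/11 → 6/11.
Successive powers of (w − 1) differ by 2, so the series converges when |w − 1|² · 6/11 < 1, i.e. |w − 1| < √(11/6). So R = √66/6.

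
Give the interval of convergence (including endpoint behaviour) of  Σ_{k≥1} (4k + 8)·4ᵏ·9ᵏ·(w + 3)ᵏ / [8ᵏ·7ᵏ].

By the ratio test, |a_{k+1}/a_k| = [(4(k+1) + 8)/(4k + 8)] · 4·9/(8·7) → 9/14.
The series converges when 9/14 · |w + 3| < 1, giving R = 14/9.
Endpoint w = -13/9: the terms have absolute value of order k, which does not tend to 0, so the series diverges by the divergence test.
At w = -41/9: the terms do not tend to 0, so the series diverges.

(-41/9, -13/9)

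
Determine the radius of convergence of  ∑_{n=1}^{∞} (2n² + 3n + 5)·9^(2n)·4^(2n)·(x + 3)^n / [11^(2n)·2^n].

R = 121/648

Apply the ratio test: |a_{n+1}| / |a_n| = [(2(n+1)² + 3(n+1) + 5)/(2n² + 3n + 5)] · 81·16/(121·2), which tends to 648/121 as n → ∞.
Thus R = 1/(648/121) = 121/648.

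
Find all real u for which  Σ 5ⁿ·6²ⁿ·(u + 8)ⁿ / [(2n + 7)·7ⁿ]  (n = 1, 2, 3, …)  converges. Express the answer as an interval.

Ratio test: |a_{n+1}/a_n| = [(2n + 7)/(2(n+1) + 7)] · 5·36/7 → 180/7 as n → ∞.
Convergence for |u + 8| · 180/7 < 1, i.e. |u + 8| < 7/180. So R = 7/180.
When u = -1433/180, the terms are asymptotic to a nonzero constant times 1/n, so the series diverges by limit comparison with Σ 1/n.
At u = -1447/180: the terms alternate in sign and decrease monotonically to 0 in absolute value (size ~ c/n), so the alternating series test gives convergence.

[-1447/180, -1433/180)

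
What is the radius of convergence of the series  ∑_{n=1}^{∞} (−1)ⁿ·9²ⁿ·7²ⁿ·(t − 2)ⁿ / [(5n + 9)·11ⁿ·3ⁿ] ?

By the ratio test, |a_{n+1}/a_n| = [(5n + 9)/(5(n+1) + 9)] · 81·49/(11·3) → 1323/11.
The series converges when 1323/11 · |t − 2| < 1, giving R = 11/1323.

R = 11/1323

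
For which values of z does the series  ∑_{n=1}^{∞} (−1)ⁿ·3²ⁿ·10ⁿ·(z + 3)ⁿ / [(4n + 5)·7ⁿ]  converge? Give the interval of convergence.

(-277/90, -263/90]

Ratio test: |a_{n+1}/a_n| = [(4n + 5)/(4(n+1) + 5)] · 9·10/7 → 90/7 as n → ∞.
The series converges when 90/7 · |z + 3| < 1, giving R = 7/90.
At z = -263/90: the terms alternate in sign and decrease monotonically to 0 in absolute value (size ~ c/n), so the alternating series test gives convergence.
When z = -277/90, the terms are asymptotic to a nonzero constant times 1/n, so the series diverges by limit comparison with Σ 1/n.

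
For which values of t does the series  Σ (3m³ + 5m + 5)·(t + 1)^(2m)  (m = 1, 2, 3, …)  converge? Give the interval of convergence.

Ratio test: |a_{m+1}/a_m| = (3(m+1)³ + 5(m+1) + 5)/(3m³ + 5m + 5) → 1 as m → ∞.
Writing y = (t + 1)², the series in y has radius 1, so |t + 1| < √(1) = 1 and R = 1.
Check t = 0: the m-th term does not approach 0; divergence by the term test.
When t = -2, the m-th term does not approach 0; divergence by the term test.

(-2, 0)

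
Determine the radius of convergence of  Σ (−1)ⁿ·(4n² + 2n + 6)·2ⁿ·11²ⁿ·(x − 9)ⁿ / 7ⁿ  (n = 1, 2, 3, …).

By the ratio test, |a_{n+1}/a_n| = [(4(n+1)² + 2(n+1) + 6)/(4n² + 2n + 6)] · 2·121/7 → 242/7.
The series converges when 242/7 · |x − 9| < 1, giving R = 7/242.

R = 7/242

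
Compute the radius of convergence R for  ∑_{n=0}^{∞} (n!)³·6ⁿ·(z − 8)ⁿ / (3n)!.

R = 9/2

By the ratio test, |a_{n+1}/a_n| = (n+1)³/[(3n+1)·(3n+2)·(3n+3)] · 6 → 2/9.
Hence the series converges for |z − 8| < 1/(2/9) = 9/2, so the radius of convergence is 9/2.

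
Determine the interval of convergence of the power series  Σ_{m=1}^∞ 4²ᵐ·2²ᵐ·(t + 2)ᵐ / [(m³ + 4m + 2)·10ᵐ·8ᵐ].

[-13/4, -3/4]

The ratio of consecutive coefficients is [(m³ + 4m + 2)/((m+1)³ + 4(m+1) + 2)] · 16·4/(10·8) → 4/5.
Thus R = 1/(4/5) = 5/4.
At t = -3/4: the terms are on the order of 1/m³, so the series converges absolutely by comparison with the p-series (p = 3 > 1).
At t = -13/4: the series is dominated by a constant times Σ 1/m³, which converges (p = 3 > 1).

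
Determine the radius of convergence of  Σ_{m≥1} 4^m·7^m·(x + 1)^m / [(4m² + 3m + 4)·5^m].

By the ratio test, |a_{m+1}/a_m| = [(4m² + 3m + 4)/(4(m+1)² + 3(m+1) + 4)] · 4·7/5 → 28/5.
Hence the series converges for |x + 1| < 1/(28/5) = 5/28, so the radius of convergence is 5/28.

R = 5/28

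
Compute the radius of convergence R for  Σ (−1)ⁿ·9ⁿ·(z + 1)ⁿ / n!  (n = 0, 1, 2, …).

By the ratio test, |a_{n+1}/a_n| = 9 · 1/(n+1) → 0.
Since the limit is 0 < 1 for every z, the series converges on all of ℝ and R = ∞.

R = ∞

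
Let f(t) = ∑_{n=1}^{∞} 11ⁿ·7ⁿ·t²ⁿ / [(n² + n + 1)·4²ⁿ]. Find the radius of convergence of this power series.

R = 4√77/77

By the ratio test, |a_{n+1}/a_n| = [(n² + n + 1)/((n+1)² + (n+1) + 1)] · 11·7/16 → 77/16.
Since the exponent of t increases by 2 each term, convergence requires |t|² < 16/77, hence R = 4√77/77.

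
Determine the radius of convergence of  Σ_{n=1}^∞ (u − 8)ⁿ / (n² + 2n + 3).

Apply the ratio test: |a_{n+1}| / |a_n| = (n² + 2n + 3)/((n+1)² + 2(n+1) + 3), which tends to 1 as n → ∞.
So the series converges when |u − 8| < 1 and diverges when |u − 8| > 1; R = 1.

R = 1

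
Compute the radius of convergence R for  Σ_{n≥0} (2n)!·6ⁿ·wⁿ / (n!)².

R = 1/24

Ratio test: |a_{n+1}/a_n| = (2n+1)·(2n+2)/(n+1)² · 6 → 24 as n → ∞.
Hence the series converges for |w| < 1/(24) = 1/24, so the radius of convergence is 1/24.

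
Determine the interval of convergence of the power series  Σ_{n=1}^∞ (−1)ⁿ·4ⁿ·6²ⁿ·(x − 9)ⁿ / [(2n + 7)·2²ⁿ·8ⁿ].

(79/9, 83/9]

The ratio of consecutive coefficients is [(2n + 7)/(2(n+1) + 7)] · 4·36/(4·8) → 9/2.
Convergence for |x − 9| · 9/2 < 1, i.e. |x − 9| < 2/9. So R = 2/9.
When x = 83/9, convergence follows from the alternating series test (terms decrease monotonically to 0).
Check x = 79/9: comparison with the harmonic series Σ 1/n shows the series diverges.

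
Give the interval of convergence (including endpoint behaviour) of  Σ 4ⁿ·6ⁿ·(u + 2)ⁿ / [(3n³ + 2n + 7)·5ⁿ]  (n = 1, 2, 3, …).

By the ratio test, |a_{n+1}/a_n| = [(3n³ + 2n + 7)/(3(n+1)³ + 2(n+1) + 7)] · 4·6/5 → 24/5.
Convergence for |u + 2| · 24/5 < 1, i.e. |u + 2| < 5/24. So R = 5/24.
Check u = -43/24: absolute convergence follows by limit comparison with Σ 1/n³.
At u = -53/24: the series is dominated by a constant times Σ 1/n³, which converges (p = 3 > 1).

[-53/24, -43/24]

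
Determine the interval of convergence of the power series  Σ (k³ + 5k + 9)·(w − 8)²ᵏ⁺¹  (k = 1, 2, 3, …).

By the ratio test, |a_{k+1}/a_k| = ((k+1)³ + 5(k+1) + 9)/(k³ + 5k + 9) → 1.
Writing y = (w − 8)², the series in y has radius 1, so |w − 8| < √(1) = 1 and R = 1.
When w = 9, the terms do not tend to 0, so the series diverges.
Endpoint w = 7: the terms do not tend to 0, so the series diverges.

(7, 9)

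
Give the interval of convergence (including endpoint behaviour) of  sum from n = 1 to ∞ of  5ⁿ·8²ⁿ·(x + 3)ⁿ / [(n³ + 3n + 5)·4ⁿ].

Apply the ratio test: |a_{n+1}| / |a_n| = [(n³ + 3n + 5)/((n+1)³ + 3(n+1) + 5)] · 5·64/4, which tends to 80 as n → ∞.
Thus R = 1/(80) = 1/80.
At x = -239/80: the series is dominated by a constant times Σ 1/n³, which converges (p = 3 > 1).
At x = -241/80: the terms are on the order of 1/n³, so the series converges absolutely by comparison with the p-series (p = 3 > 1).

[-241/80, -239/80]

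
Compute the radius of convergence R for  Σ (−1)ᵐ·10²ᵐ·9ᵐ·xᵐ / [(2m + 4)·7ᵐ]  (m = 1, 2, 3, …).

R = 7/900

Apply the ratio test: |a_{m+1}| / |a_m| = [(2m + 4)/(2(m+1) + 4)] · 100·9/7, which tends to 900/7 as m → ∞.
The series converges when 900/7 · |x| < 1, giving R = 7/900.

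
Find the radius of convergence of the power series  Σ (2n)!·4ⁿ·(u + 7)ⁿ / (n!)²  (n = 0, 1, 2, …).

R = 1/16

By the ratio test, |a_{n+1}/a_n| = (2n+1)·(2n+2)/(n+1)² · 4 → 16.
Thus R = 1/(16) = 1/16.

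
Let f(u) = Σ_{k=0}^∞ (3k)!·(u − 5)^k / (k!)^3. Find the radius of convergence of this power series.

R = 1/27

Ratio test: |a_{k+1}/a_k| = (3k+1)·(3k+2)·(3k+3)/(k+1)³ → 27 as k → ∞.
Hence the series converges for |u − 5| < 1/(27) = 1/27, so the radius of convergence is 1/27.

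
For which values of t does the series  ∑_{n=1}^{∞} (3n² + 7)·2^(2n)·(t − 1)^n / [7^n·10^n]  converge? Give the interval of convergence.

(-33/2, 37/2)

Apply the ratio test: |a_{n+1}| / |a_n| = [(3(n+1)² + 7)/(3n² + 7)] · 4/(7·10), which tends to 2/35 as n → ∞.
Hence the series converges for |t − 1| < 1/(2/35) = 35/2, so the radius of convergence is 35/2.
Check t = 37/2: the terms have absolute value of order n², which does not tend to 0, so the series diverges by the divergence test.
Check t = -33/2: the terms do not tend to 0, so the series diverges.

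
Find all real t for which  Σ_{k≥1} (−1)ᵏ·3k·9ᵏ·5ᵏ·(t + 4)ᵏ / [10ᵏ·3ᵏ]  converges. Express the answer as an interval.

(-14/3, -10/3)

The ratio of consecutive coefficients is [3(k+1)/3k] · 9·5/(10·3) → 3/2.
The series converges when 3/2 · |t + 4| < 1, giving R = 2/3.
At t = -10/3: the k-th term does not approach 0; divergence by the term test.
Check t = -14/3: the terms do not tend to 0, so the series diverges.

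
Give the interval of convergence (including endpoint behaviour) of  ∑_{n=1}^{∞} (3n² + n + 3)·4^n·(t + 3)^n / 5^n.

(-17/4, -7/4)

Ratio test: |a_{n+1}/a_n| = [(3(n+1)² + (n+1) + 3)/(3n² + n + 3)] · 4/5 → 4/5 as n → ∞.
Convergence for |t + 3| · 4/5 < 1, i.e. |t + 3| < 5/4. So R = 5/4.
Endpoint t = -7/4: the n-th term does not approach 0; divergence by the term test.
Check t = -17/4: the terms have absolute value of order n², which does not tend to 0, so the series diverges by the divergence test.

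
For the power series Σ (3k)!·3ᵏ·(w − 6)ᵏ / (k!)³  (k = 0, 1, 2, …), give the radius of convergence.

Ratio test: |a_{k+1}/a_k| = (3k+1)·(3k+2)·(3k+3)/(k+1)³ · 3 → 81 as k → ∞.
Thus R = 1/(81) = 1/81.

R = 1/81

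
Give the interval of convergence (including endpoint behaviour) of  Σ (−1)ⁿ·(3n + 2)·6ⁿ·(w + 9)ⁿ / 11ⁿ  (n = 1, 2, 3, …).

(-65/6, -43/6)

Ratio test: |a_{n+1}/a_n| = [(3(n+1) + 2)/(3n + 2)] · 6/11 → 6/11 as n → ∞.
Convergence for |w + 9| · 6/11 < 1, i.e. |w + 9| < 11/6. So R = 11/6.
Endpoint w = -43/6: the terms do not tend to 0, so the series diverges.
Check w = -65/6: the n-th term does not approach 0; divergence by the term test.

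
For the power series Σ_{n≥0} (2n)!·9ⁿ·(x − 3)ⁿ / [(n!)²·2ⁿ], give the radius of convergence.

R = 1/18

Apply the ratio test: |a_{n+1}| / |a_n| = (2n+1)·(2n+2)/(n+1)² · 9/2, which tends to 18 as n → ∞.
Thus R = 1/(18) = 1/18.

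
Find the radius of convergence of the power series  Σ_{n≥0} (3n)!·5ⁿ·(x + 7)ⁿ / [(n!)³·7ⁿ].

R = 7/135

Ratio test: |a_{n+1}/a_n| = (3n+1)·(3n+2)·(3n+3)/(n+1)³ · 5/7 → 135/7 as n → ∞.
Hence the series converges for |x + 7| < 1/(135/7) = 7/135, so the radius of convergence is 7/135.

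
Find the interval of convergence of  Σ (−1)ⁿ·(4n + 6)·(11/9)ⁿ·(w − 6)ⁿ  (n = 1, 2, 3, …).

(57/11, 75/11)

Apply the ratio test: |a_{n+1}| / |a_n| = [(4(n+1) + 6)/(4n + 6)] · 11/9, which tends to 11/9 as n → ∞.
Thus R = 1/(11/9) = 9/11.
At w = 75/11: the terms do not tend to 0, so the series diverges.
At w = 57/11: the n-th term does not approach 0; divergence by the term test.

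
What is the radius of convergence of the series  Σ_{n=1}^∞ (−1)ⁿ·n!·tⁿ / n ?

By the ratio test, |a_{n+1}/a_n| = (n+1) · n/(n+1) → ∞.
Since the ratio → ∞, the series diverges for every t ≠ 0, and R = 0.

R = 0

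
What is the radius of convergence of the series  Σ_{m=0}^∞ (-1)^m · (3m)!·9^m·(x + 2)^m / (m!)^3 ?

R = 1/243

Apply the ratio test: |a_{m+1}| / |a_m| = (3m+1)·(3m+2)·(3m+3)/(m+1)³ · 9, which tends to 243 as m → ∞.
The series converges when 243 · |x + 2| < 1, giving R = 1/243.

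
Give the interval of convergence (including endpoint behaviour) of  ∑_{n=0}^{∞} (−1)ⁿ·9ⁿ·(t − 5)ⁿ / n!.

(−∞, ∞)

Ratio test: |a_{n+1}/a_n| = 9 · 1/(n+1) → 0 as n → ∞.
The limit is 0, so the series converges for all t; R = ∞.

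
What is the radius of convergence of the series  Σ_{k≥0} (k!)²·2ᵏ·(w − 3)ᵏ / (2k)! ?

R = 2

Ratio test: |a_{k+1}/a_k| = (k+1)²/[(2k+1)·(2k+2)] · 2 → 1/2 as k → ∞.
Thus R = 1/(1/2) = 2.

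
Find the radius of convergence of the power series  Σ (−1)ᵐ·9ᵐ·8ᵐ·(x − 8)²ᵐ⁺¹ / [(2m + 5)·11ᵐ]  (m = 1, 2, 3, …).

R = √22/12

Ratio test: |a_{m+1}/a_m| = [(2m + 5)/(2(m+1) + 5)] · 9·8/11 → 72/11 as m → ∞.
Writing y = (x − 8)², the series in y has radius 11/72, so |x − 8| < √(11/72) and R = √22/12.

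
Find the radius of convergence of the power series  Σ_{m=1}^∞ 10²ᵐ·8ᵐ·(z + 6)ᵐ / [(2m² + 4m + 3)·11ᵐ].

R = 11/800

Ratio test: |a_{m+1}/a_m| = [(2m² + 4m + 3)/(2(m+1)² + 4(m+1) + 3)] · 100·8/11 → 800/11 as m → ∞.
Thus R = 1/(800/11) = 11/800.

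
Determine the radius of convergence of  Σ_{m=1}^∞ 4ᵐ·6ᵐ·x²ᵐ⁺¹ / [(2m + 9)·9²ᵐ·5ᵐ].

The ratio of consecutive coefficients is [(2m + 9)/(2(m+1) + 9)] · 4·6/(81·5) → 8/135.
Since the exponent of x increases by 2 each term, convergence requires |x|² < 135/8, hence R = 3√30/4.

R = 3√30/4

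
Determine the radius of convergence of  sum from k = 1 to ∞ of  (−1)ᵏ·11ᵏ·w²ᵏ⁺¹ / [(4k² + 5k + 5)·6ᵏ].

By the ratio test, |a_{k+1}/a_k| = [(4k² + 5k + 5)/(4(k+1)² + 5(k+1) + 5)] · 11/6 → 11/6.
Successive powers of w differ by 2, so the series converges when |w|² · 11/6 < 1, i.e. |w| < √(6/11). So R = √66/11.

R = √66/11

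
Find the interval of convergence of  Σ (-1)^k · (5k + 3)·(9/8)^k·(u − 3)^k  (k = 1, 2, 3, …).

Ratio test: |a_{k+1}/a_k| = [(5(k+1) + 3)/(5k + 3)] · 9/8 → 9/8 as k → ∞.
Hence the series converges for |u − 3| < 1/(9/8) = 8/9, so the radius of convergence is 8/9.
When u = 35/9, the k-th term does not approach 0; divergence by the term test.
When u = 19/9, the terms do not tend to 0, so the series diverges.

(19/9, 35/9)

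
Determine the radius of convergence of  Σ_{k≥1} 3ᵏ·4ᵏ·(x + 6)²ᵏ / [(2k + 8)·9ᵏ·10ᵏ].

R = √30/2

Apply the ratio test: |a_{k+1}| / |a_k| = [(2k + 8)/(2(k+1) + 8)] · 3·4/(9·10), which tends to 2/15 as k → ∞.
Successive powers of (x + 6) differ by 2, so the series converges when |x + 6|² · 2/15 < 1, i.e. |x + 6| < √(15/2). So R = √30/2.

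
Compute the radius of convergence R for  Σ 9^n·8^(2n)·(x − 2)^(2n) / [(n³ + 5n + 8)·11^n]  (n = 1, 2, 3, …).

The ratio of consecutive coefficients is [(n³ + 5n + 8)/((n+1)³ + 5(n+1) + 8)] · 9·64/11 → 576/11.
Writing y = (x − 2)², the series in y has radius 11/576, so |x − 2| < √(11/576) and R = √11/24.

R = √11/24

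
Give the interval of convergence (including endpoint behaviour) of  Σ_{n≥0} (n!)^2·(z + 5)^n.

{-5}

By the ratio test, |a_{n+1}/a_n| = (n+1)² → ∞.
Since the ratio → ∞, the series diverges for every z ≠ -5, and R = 0.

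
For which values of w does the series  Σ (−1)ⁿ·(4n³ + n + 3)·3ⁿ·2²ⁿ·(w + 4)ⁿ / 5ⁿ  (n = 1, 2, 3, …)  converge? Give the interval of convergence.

Apply the ratio test: |a_{n+1}| / |a_n| = [(4(n+1)³ + (n+1) + 3)/(4n³ + n + 3)] · 3·4/5, which tends to 12/5 as n → ∞.
Convergence for |w + 4| · 12/5 < 1, i.e. |w + 4| < 5/12. So R = 5/12.
Endpoint w = -43/12: the terms do not tend to 0, so the series diverges.
At w = -53/12: the n-th term does not approach 0; divergence by the term test.

(-53/12, -43/12)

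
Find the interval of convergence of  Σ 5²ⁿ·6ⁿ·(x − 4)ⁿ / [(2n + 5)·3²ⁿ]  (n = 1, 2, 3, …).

Ratio test: |a_{n+1}/a_n| = [(2n + 5)/(2(n+1) + 5)] · 25·6/9 → 50/3 as n → ∞.
Thus R = 1/(50/3) = 3/50.
At x = 203/50: the terms are asymptotic to a nonzero constant times 1/n, so the series diverges by limit comparison with Σ 1/n.
At x = 197/50: convergence follows from the alternating series test (terms decrease monotonically to 0).

[197/50, 203/50)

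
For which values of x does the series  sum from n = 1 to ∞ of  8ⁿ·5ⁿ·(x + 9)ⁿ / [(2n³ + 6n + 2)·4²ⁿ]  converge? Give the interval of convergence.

[-47/5, -43/5]

The ratio of consecutive coefficients is [(2n³ + 6n + 2)/(2(n+1)³ + 6(n+1) + 2)] · 8·5/16 → 5/2.
The series converges when 5/2 · |x + 9| < 1, giving R = 2/5.
Endpoint x = -43/5: the series is dominated by a constant times Σ 1/n³, which converges (p = 3 > 1).
Endpoint x = -47/5: absolute convergence follows by limit comparison with Σ 1/n³.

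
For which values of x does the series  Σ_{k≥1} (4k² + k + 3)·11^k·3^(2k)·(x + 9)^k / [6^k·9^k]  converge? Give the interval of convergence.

(-105/11, -93/11)

The ratio of consecutive coefficients is [(4(k+1)² + (k+1) + 3)/(4k² + k + 3)] · 11·9/(6·9) → 11/6.
Thus R = 1/(11/6) = 6/11.
Check x = -93/11: the terms have absolute value of order k², which does not tend to 0, so the series diverges by the divergence test.
At x = -105/11: the terms do not tend to 0, so the series diverges.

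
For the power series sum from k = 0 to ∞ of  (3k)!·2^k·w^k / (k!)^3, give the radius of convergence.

R = 1/54

Apply the ratio test: |a_{k+1}| / |a_k| = (3k+1)·(3k+2)·(3k+3)/(k+1)³ · 2, which tends to 54 as k → ∞.
Convergence for |w| · 54 < 1, i.e. |w| < 1/54. So R = 1/54.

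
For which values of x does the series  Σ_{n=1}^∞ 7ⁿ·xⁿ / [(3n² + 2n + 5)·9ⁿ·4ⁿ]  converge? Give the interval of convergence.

The ratio of consecutive coefficients is [(3n² + 2n + 5)/(3(n+1)² + 2(n+1) + 5)] · 7/(9·4) → 7/36.
Hence the series converges for |x| < 1/(7/36) = 36/7, so the radius of convergence is 36/7.
When x = 36/7, the terms are on the order of 1/n², so the series converges absolutely by comparison with the p-series (p = 2 > 1).
Endpoint x = -36/7: absolute convergence follows by limit comparison with Σ 1/n².

[-36/7, 36/7]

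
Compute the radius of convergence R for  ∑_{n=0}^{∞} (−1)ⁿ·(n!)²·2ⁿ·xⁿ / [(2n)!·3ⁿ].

The ratio of consecutive coefficients is (n+1)²/[(2n+1)·(2n+2)] · 2/3 → 1/6.
The series converges when 1/6 · |x| < 1, giving R = 6.

R = 6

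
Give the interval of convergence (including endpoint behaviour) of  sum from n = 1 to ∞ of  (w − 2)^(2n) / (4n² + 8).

Apply the ratio test: |a_{n+1}| / |a_n| = (4n² + 8)/(4(n+1)² + 8), which tends to 1 as n → ∞.
Writing y = (w − 2)², the series in y has radius 1, so |w − 2| < √(1) = 1 and R = 1.
When w = 3, absolute convergence follows by limit comparison with Σ 1/n².
When w = 1, the series is dominated by a constant times Σ 1/n², which converges (p = 2 > 1).

[1, 3]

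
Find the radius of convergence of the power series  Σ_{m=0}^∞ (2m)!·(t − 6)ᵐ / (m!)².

R = 1/4

Ratio test: |a_{m+1}/a_m| = (2m+1)·(2m+2)/(m+1)² → 4 as m → ∞.
Hence the series converges for |t − 6| < 1/(4) = 1/4, so the radius of convergence is 1/4.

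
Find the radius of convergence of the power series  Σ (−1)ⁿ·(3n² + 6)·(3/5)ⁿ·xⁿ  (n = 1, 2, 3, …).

By the ratio test, |a_{n+1}/a_n| = [(3(n+1)² + 6)/(3n² + 6)] · 3/5 → 3/5.
The series converges when 3/5 · |x| < 1, giving R = 5/3.

R = 5/3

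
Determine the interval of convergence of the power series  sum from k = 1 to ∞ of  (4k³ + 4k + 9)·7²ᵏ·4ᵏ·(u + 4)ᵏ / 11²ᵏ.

(-905/196, -663/196)

The ratio of consecutive coefficients is [(4(k+1)³ + 4(k+1) + 9)/(4k³ + 4k + 9)] · 49·4/121 → 196/121.
The series converges when 196/121 · |u + 4| < 1, giving R = 121/196.
When u = -663/196, the terms have absolute value of order k³, which does not tend to 0, so the series diverges by the divergence test.
At u = -905/196: the terms do not tend to 0, so the series diverges.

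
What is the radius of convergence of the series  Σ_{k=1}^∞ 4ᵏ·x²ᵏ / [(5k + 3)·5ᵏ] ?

R = √5/2

Ratio test: |a_{k+1}/a_k| = [(5k + 3)/(5(k+1) + 3)] · 4/5 → 4/5 as k → ∞.
Since the exponent of x increases by 2 each term, convergence requires |x|² < 5/4, hence R = √5/2.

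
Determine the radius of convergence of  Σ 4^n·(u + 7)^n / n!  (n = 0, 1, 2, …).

Ratio test: |a_{n+1}/a_n| = 4 · 1/(n+1) → 0 as n → ∞.
The limit is 0, so the series converges for all u; R = ∞.

R = ∞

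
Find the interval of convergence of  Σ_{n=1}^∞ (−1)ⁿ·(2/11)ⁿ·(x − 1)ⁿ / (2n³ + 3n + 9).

[-9/2, 13/2]

Ratio test: |a_{n+1}/a_n| = [(2n³ + 3n + 9)/(2(n+1)³ + 3(n+1) + 9)] · 2/11 → 2/11 as n → ∞.
Thus R = 1/(2/11) = 11/2.
Check x = 13/2: absolute convergence follows by limit comparison with Σ 1/n³.
At x = -9/2: absolute convergence follows by limit comparison with Σ 1/n³.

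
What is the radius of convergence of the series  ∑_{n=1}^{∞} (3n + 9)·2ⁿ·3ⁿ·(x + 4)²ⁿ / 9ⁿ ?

R = √6/2

By the ratio test, |a_{n+1}/a_n| = [(3(n+1) + 9)/(3n + 9)] · 2·3/9 → 2/3.
Writing y = (x + 4)², the series in y has radius 3/2, so |x + 4| < √(3/2) and R = √6/2.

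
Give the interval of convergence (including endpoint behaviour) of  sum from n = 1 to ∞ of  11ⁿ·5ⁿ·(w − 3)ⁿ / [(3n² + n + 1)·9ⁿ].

[156/55, 174/55]

By the ratio test, |a_{n+1}/a_n| = [(3n² + n + 1)/(3(n+1)² + (n+1) + 1)] · 11·5/9 → 55/9.
The series converges when 55/9 · |w − 3| < 1, giving R = 9/55.
Check w = 174/55: the terms are on the order of 1/n², so the series converges absolutely by comparison with the p-series (p = 2 > 1).
Check w = 156/55: absolute convergence follows by limit comparison with Σ 1/n².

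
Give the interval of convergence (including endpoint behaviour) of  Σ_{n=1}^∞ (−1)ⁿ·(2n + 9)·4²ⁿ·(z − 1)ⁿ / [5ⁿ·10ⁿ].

(-17/8, 33/8)

The ratio of consecutive coefficients is [(2(n+1) + 9)/(2n + 9)] · 16/(5·10) → 8/25.
Hence the series converges for |z − 1| < 1/(8/25) = 25/8, so the radius of convergence is 25/8.
When z = 33/8, the n-th term does not approach 0; divergence by the term test.
Check z = -17/8: the terms do not tend to 0, so the series diverges.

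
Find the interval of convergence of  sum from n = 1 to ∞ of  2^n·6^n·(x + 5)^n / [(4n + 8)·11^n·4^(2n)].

Ratio test: |a_{n+1}/a_n| = [(4n + 8)/(4(n+1) + 8)] · 2·6/(11·16) → 3/44 as n → ∞.
The series converges when 3/44 · |x + 5| < 1, giving R = 44/3.
Endpoint x = 29/3: the terms are asymptotic to a nonzero constant times 1/n, so the series diverges by limit comparison with Σ 1/n.
Endpoint x = -59/3: an alternating series whose terms decrease to 0 in absolute value, so it converges by the Leibniz criterion.

[-59/3, 29/3)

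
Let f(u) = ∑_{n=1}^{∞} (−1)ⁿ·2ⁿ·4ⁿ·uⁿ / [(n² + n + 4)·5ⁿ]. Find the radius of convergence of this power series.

Ratio test: |a_{n+1}/a_n| = [(n² + n + 4)/((n+1)² + (n+1) + 4)] · 2·4/5 → 8/5 as n → ∞.
Convergence for |u| · 8/5 < 1, i.e. |u| < 5/8. So R = 5/8.

R = 5/8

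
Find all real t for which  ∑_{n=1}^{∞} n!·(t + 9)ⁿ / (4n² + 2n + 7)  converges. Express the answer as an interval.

The ratio of consecutive coefficients is (n+1) · (4n² + 2n + 7)/(4(n+1)² + 2(n+1) + 7) → ∞.
The ratio grows without bound, so the series diverges whenever (t + 9) ≠ 0; it converges only at t = -9. R = 0.

{-9}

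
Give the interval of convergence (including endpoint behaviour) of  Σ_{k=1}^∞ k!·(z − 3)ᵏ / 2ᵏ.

The ratio of consecutive coefficients is (k+1) · 1/2 → ∞.
The ratio grows without bound, so the series diverges whenever (z − 3) ≠ 0; it converges only at z = 3. R = 0.

{3}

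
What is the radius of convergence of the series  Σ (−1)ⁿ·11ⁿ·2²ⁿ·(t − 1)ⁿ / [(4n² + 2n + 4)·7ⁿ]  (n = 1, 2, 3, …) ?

Ratio test: |a_{n+1}/a_n| = [(4n² + 2n + 4)/(4(n+1)² + 2(n+1) + 4)] · 11·4/7 → 44/7 as n → ∞.
The series converges when 44/7 · |t − 1| < 1, giving R = 7/44.

R = 7/44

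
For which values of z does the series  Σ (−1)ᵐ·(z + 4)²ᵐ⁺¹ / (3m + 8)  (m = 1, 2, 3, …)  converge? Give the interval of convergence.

By the ratio test, |a_{m+1}/a_m| = (3m + 8)/(3(m+1) + 8) → 1.
Writing y = (z + 4)², the series in y has radius 1, so |z + 4| < √(1) = 1 and R = 1.
Endpoint z = -3: an alternating series whose terms decrease to 0 in absolute value, so it converges by the Leibniz criterion.
Endpoint z = -5: an alternating series whose terms decrease to 0 in absolute value, so it converges by the Leibniz criterion.

[-5, -3]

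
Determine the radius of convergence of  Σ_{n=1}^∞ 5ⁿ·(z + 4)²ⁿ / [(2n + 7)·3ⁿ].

R = √15/5

The ratio of consecutive coefficients is [(2n + 7)/(2(n+1) + 7)] · 5/3 → 5/3.
Writing y = (z + 4)², the series in y has radius 3/5, so |z + 4| < √(3/5) and R = √15/5.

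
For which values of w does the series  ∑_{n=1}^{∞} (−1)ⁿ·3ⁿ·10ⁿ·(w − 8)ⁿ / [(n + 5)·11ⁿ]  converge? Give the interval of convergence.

(229/30, 251/30]

The ratio of consecutive coefficients is [(n + 5)/((n+1) + 5)] · 3·10/11 → 30/11.
Thus R = 1/(30/11) = 11/30.
Check w = 251/30: convergence follows from the alternating series test (terms decrease monotonically to 0).
At w = 229/30: the terms are asymptotic to a nonzero constant times 1/n, so the series diverges by limit comparison with Σ 1/n.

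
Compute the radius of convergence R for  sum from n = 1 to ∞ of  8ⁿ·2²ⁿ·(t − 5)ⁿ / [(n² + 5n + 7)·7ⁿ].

Ratio test: |a_{n+1}/a_n| = [(n² + 5n + 7)/((n+1)² + 5(n+1) + 7)] · 8·4/7 → 32/7 as n → ∞.
Convergence for |t − 5| · 32/7 < 1, i.e. |t − 5| < 7/32. So R = 7/32.

R = 7/32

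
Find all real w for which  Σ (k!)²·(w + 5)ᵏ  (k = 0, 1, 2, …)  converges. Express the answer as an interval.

{-5}

By the ratio test, |a_{k+1}/a_k| = (k+1)² → ∞.
Since the ratio → ∞, the series diverges for every w ≠ -5, and R = 0.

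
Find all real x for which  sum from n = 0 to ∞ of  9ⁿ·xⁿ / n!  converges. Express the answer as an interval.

(−∞, ∞)

Ratio test: |a_{n+1}/a_n| = 9 · 1/(n+1) → 0 as n → ∞.
The ratio tends to 0 regardless of x, hence R = ∞.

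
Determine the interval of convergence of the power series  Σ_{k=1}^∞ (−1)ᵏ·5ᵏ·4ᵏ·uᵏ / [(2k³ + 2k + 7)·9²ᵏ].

The ratio of consecutive coefficients is [(2k³ + 2k + 7)/(2(k+1)³ + 2(k+1) + 7)] · 5·4/81 → 20/81.
The series converges when 20/81 · |u| < 1, giving R = 81/20.
Endpoint u = 81/20: absolute convergence follows by limit comparison with Σ 1/k³.
Check u = -81/20: absolute convergence follows by limit comparison with Σ 1/k³.

[-81/20, 81/20]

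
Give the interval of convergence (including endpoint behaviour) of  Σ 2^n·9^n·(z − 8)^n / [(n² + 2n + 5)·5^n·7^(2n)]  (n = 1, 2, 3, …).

[-101/18, 389/18]

By the ratio test, |a_{n+1}/a_n| = [(n² + 2n + 5)/((n+1)² + 2(n+1) + 5)] · 2·9/(5·49) → 18/245.
Thus R = 1/(18/245) = 245/18.
Check z = 389/18: the series is dominated by a constant times Σ 1/n², which converges (p = 2 > 1).
At z = -101/18: the series is dominated by a constant times Σ 1/n², which converges (p = 2 > 1).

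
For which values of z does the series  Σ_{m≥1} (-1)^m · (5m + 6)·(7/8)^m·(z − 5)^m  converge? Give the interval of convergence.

Ratio test: |a_{m+1}/a_m| = [(5(m+1) + 6)/(5m + 6)] · 7/8 → 7/8 as m → ∞.
Convergence for |z − 5| · 7/8 < 1, i.e. |z − 5| < 8/7. So R = 8/7.
When z = 43/7, the terms do not tend to 0, so the series diverges.
At z = 27/7: the m-th term does not approach 0; divergence by the term test.

(27/7, 43/7)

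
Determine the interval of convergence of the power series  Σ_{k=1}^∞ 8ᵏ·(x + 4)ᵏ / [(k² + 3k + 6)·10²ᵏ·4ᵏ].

Ratio test: |a_{k+1}/a_k| = [(k² + 3k + 6)/((k+1)² + 3(k+1) + 6)] · 8/(100·4) → 1/50 as k → ∞.
Thus R = 1/(1/50) = 50.
Check x = 46: absolute convergence follows by limit comparison with Σ 1/k².
When x = -54, the terms are on the order of 1/k², so the series converges absolutely by comparison with the p-series (p = 2 > 1).

[-54, 46]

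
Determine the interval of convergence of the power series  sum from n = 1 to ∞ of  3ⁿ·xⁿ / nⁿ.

Root test: |a_n|^(1/n) = 3/n → 0.
The limit is 0 for every x, so R = ∞.

(−∞, ∞)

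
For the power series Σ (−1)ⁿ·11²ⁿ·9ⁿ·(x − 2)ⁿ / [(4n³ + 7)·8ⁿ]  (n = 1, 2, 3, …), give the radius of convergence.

By the ratio test, |a_{n+1}/a_n| = [(4n³ + 7)/(4(n+1)³ + 7)] · 121·9/8 → 1089/8.
Hence the series converges for |x − 2| < 1/(1089/8) = 8/1089, so the radius of convergence is 8/1089.

R = 8/1089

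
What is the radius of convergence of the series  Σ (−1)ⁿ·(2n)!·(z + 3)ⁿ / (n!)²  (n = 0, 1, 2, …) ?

Apply the ratio test: |a_{n+1}| / |a_n| = (2n+1)·(2n+2)/(n+1)², which tends to 4 as n → ∞.
Hence the series converges for |z + 3| < 1/(4) = 1/4, so the radius of convergence is 1/4.

R = 1/4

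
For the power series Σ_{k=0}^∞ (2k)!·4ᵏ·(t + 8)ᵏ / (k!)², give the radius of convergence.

By the ratio test, |a_{k+1}/a_k| = (2k+1)·(2k+2)/(k+1)² · 4 → 16.
Convergence for |t + 8| · 16 < 1, i.e. |t + 8| < 1/16. So R = 1/16.

R = 1/16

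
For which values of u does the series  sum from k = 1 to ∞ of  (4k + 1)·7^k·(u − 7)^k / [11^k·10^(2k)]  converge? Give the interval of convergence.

Ratio test: |a_{k+1}/a_k| = [(4(k+1) + 1)/(4k + 1)] · 7/(11·100) → 7/1100 as k → ∞.
Hence the series converges for |u − 7| < 1/(7/1100) = 1100/7, so the radius of convergence is 1100/7.
Endpoint u = 1149/7: the terms do not tend to 0, so the series diverges.
When u = -1051/7, the k-th term does not approach 0; divergence by the term test.

(-1051/7, 1149/7)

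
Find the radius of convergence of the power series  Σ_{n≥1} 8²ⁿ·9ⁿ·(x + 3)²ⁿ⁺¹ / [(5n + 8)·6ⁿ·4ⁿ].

R = √6/12

The ratio of consecutive coefficients is [(5n + 8)/(5(n+1) + 8)] · 64·9/(6·4) → 24.
Successive powers of (x + 3) differ by 2, so the series converges when |x + 3|² · 24 < 1, i.e. |x + 3| < √(1/24). So R = √6/12.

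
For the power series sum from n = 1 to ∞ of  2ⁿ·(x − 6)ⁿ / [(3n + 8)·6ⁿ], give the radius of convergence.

R = 3

Ratio test: |a_{n+1}/a_n| = [(3n + 8)/(3(n+1) + 8)] · 2/6 → 1/3 as n → ∞.
The series converges when 1/3 · |x − 6| < 1, giving R = 3.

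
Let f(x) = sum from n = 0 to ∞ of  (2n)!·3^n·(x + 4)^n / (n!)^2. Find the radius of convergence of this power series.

R = 1/12

By the ratio test, |a_{n+1}/a_n| = (2n+1)·(2n+2)/(n+1)² · 3 → 12.
Hence the series converges for |x + 4| < 1/(12) = 1/12, so the radius of convergence is 1/12.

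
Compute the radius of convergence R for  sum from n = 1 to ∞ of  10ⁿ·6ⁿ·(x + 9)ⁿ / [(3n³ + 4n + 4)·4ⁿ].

R = 1/15

Ratio test: |a_{n+1}/a_n| = [(3n³ + 4n + 4)/(3(n+1)³ + 4(n+1) + 4)] · 10·6/4 → 15 as n → ∞.
Convergence for |x + 9| · 15 < 1, i.e. |x + 9| < 1/15. So R = 1/15.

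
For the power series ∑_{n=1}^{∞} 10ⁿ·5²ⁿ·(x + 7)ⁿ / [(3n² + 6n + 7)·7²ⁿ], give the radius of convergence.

R = 49/250

Apply the ratio test: |a_{n+1}| / |a_n| = [(3n² + 6n + 7)/(3(n+1)² + 6(n+1) + 7)] · 10·25/49, which tends to 250/49 as n → ∞.
Hence the series converges for |x + 7| < 1/(250/49) = 49/250, so the radius of convergence is 49/250.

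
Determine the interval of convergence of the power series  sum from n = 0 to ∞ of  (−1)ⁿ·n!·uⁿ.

{0}

Apply the ratio test: |a_{n+1}| / |a_n| = (n+1), which tends to ∞ as n → ∞.
Since the ratio → ∞, the series diverges for every u ≠ 0, and R = 0.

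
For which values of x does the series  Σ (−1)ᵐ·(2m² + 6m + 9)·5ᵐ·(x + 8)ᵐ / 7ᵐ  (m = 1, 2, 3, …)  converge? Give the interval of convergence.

(-47/5, -33/5)

By the ratio test, |a_{m+1}/a_m| = [(2(m+1)² + 6(m+1) + 9)/(2m² + 6m + 9)] · 5/7 → 5/7.
Thus R = 1/(5/7) = 7/5.
When x = -33/5, the m-th term does not approach 0; divergence by the term test.
Check x = -47/5: the terms have absolute value of order m², which does not tend to 0, so the series diverges by the divergence test.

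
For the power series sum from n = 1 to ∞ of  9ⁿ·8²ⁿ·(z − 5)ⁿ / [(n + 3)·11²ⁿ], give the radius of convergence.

R = 121/576

By the ratio test, |a_{n+1}/a_n| = [(n + 3)/((n+1) + 3)] · 9·64/121 → 576/121.
Hence the series converges for |z − 5| < 1/(576/121) = 121/576, so the radius of convergence is 121/576.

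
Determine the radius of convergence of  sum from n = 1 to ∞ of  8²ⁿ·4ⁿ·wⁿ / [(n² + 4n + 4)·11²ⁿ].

The ratio of consecutive coefficients is [(n² + 4n + 4)/((n+1)² + 4(n+1) + 4)] · 64·4/121 → 256/121.
Thus R = 1/(256/121) = 121/256.

R = 121/256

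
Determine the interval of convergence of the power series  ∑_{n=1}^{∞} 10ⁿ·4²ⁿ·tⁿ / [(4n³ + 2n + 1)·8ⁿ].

[-1/20, 1/20]

Ratio test: |a_{n+1}/a_n| = [(4n³ + 2n + 1)/(4(n+1)³ + 2(n+1) + 1)] · 10·16/8 → 20 as n → ∞.
The series converges when 20 · |t| < 1, giving R = 1/20.
When t = 1/20, the series is dominated by a constant times Σ 1/n³, which converges (p = 3 > 1).
At t = -1/20: absolute convergence follows by limit comparison with Σ 1/n³.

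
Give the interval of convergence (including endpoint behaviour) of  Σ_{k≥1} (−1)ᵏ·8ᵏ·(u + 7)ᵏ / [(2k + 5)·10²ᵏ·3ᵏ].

(-89/2, 61/2]

Ratio test: |a_{k+1}/a_k| = [(2k + 5)/(2(k+1) + 5)] · 8/(100·3) → 2/75 as k → ∞.
Convergence for |u + 7| · 2/75 < 1, i.e. |u + 7| < 75/2. So R = 75/2.
Endpoint u = 61/2: convergence follows from the alternating series test (terms decrease monotonically to 0).
When u = -89/2, the terms are asymptotic to a nonzero constant times 1/k, so the series diverges by limit comparison with Σ 1/k.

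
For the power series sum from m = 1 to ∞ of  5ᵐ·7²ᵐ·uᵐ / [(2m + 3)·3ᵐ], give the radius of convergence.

Apply the ratio test: |a_{m+1}| / |a_m| = [(2m + 3)/(2(m+1) + 3)] · 5·49/3, which tends to 245/3 as m → ∞.
The series converges when 245/3 · |u| < 1, giving R = 3/245.

R = 3/245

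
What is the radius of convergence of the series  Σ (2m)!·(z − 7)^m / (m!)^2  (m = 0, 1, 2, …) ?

R = 1/4

By the ratio test, |a_{m+1}/a_m| = (2m+1)·(2m+2)/(m+1)² → 4.
Hence the series converges for |z − 7| < 1/(4) = 1/4, so the radius of convergence is 1/4.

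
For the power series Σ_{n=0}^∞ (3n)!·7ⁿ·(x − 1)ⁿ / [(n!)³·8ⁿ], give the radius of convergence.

The ratio of consecutive coefficients is (3n+1)·(3n+2)·(3n+3)/(n+1)³ · 7/8 → 189/8.
Convergence for |x − 1| · 189/8 < 1, i.e. |x − 1| < 8/189. So R = 8/189.

R = 8/189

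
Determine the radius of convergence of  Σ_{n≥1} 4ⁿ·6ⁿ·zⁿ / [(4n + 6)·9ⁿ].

R = 3/8

By the ratio test, |a_{n+1}/a_n| = [(4n + 6)/(4(n+1) + 6)] · 4·6/9 → 8/3.
Hence the series converges for |z| < 1/(8/3) = 3/8, so the radius of convergence is 3/8.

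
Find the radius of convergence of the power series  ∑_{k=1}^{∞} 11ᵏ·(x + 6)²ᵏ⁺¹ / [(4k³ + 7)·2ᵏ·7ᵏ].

Apply the ratio test: |a_{k+1}| / |a_k| = [(4k³ + 7)/(4(k+1)³ + 7)] · 11/(2·7), which tends to 11/14 as k → ∞.
Successive powers of (x + 6) differ by 2, so the series converges when |x + 6|² · 11/14 < 1, i.e. |x + 6| < √(14/11). So R = √154/11.

R = √154/11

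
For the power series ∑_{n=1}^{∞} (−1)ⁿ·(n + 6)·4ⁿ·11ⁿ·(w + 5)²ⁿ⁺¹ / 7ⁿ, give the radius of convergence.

The ratio of consecutive coefficients is [((n+1) + 6)/(n + 6)] · 4·11/7 → 44/7.
Writing y = (w + 5)², the series in y has radius 7/44, so |w + 5| < √(7/44) and R = √77/22.

R = √77/22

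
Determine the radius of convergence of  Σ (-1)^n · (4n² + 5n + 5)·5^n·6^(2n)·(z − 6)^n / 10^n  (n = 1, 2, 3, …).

Ratio test: |a_{n+1}/a_n| = [(4(n+1)² + 5(n+1) + 5)/(4n² + 5n + 5)] · 5·36/10 → 18 as n → ∞.
Convergence for |z − 6| · 18 < 1, i.e. |z − 6| < 1/18. So R = 1/18.

R = 1/18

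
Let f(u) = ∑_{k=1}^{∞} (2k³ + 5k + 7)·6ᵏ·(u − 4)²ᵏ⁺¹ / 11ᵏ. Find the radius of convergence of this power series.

R = √66/6

Apply the ratio test: |a_{k+1}| / |a_k| = [(2(k+1)³ + 5(k+1) + 7)/(2k³ + 5k + 7)] · 6/11, which tends to 6/11 as k → ∞.
Since the exponent of (u − 4) increases by 2 each term, convergence requires |u − 4|² < 11/6, hence R = √66/6.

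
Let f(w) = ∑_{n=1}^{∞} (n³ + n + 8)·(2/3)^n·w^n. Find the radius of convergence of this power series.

Ratio test: |a_{n+1}/a_n| = [((n+1)³ + (n+1) + 8)/(n³ + n + 8)] · 2/3 → 2/3 as n → ∞.
Thus R = 1/(2/3) = 3/2.

R = 3/2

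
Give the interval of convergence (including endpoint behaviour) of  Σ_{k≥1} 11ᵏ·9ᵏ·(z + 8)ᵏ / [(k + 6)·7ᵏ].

[-799/99, -785/99)

By the ratio test, |a_{k+1}/a_k| = [(k + 6)/((k+1) + 6)] · 11·9/7 → 99/7.
Thus R = 1/(99/7) = 7/99.
At z = -785/99: the terms behave like c/k; limit comparison with the harmonic series gives divergence.
Check z = -799/99: convergence follows from the alternating series test (terms decrease monotonically to 0).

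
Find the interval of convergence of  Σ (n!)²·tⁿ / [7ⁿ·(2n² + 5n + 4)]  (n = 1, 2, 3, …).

Apply the ratio test: |a_{n+1}| / |a_n| = (n+1)² · 1/7 · (2n² + 5n + 4)/(2(n+1)² + 5(n+1) + 4), which tends to ∞ as n → ∞.
Since the ratio → ∞, the series diverges for every t ≠ 0, and R = 0.

{0}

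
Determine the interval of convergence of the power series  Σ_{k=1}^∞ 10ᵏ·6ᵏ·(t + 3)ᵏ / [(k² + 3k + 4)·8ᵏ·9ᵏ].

By the ratio test, |a_{k+1}/a_k| = [(k² + 3k + 4)/((k+1)² + 3(k+1) + 4)] · 10·6/(8·9) → 5/6.
Convergence for |t + 3| · 5/6 < 1, i.e. |t + 3| < 6/5. So R = 6/5.
When t = -9/5, absolute convergence follows by limit comparison with Σ 1/k².
Check t = -21/5: the terms are on the order of 1/k², so the series converges absolutely by comparison with the p-series (p = 2 > 1).

[-21/5, -9/5]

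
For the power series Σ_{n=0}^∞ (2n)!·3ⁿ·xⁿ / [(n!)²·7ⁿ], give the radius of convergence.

The ratio of consecutive coefficients is (2n+1)·(2n+2)/(n+1)² · 3/7 → 12/7.
Convergence for |x| · 12/7 < 1, i.e. |x| < 7/12. So R = 7/12.

R = 7/12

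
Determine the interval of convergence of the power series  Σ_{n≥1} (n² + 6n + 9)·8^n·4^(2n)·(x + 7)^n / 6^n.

The ratio of consecutive coefficients is [((n+1)² + 6(n+1) + 9)/(n² + 6n + 9)] · 8·16/6 → 64/3.
Hence the series converges for |x + 7| < 1/(64/3) = 3/64, so the radius of convergence is 3/64.
At x = -445/64: the terms do not tend to 0, so the series diverges.
When x = -451/64, the terms have absolute value of order n², which does not tend to 0, so the series diverges by the divergence test.

(-451/64, -445/64)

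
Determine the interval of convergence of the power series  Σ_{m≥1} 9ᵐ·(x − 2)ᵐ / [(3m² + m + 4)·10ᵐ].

[8/9, 28/9]

Apply the ratio test: |a_{m+1}| / |a_m| = [(3m² + m + 4)/(3(m+1)² + (m+1) + 4)] · 9/10, which tends to 9/10 as m → ∞.
Thus R = 1/(9/10) = 10/9.
When x = 28/9, the terms are on the order of 1/m², so the series converges absolutely by comparison with the p-series (p = 2 > 1).
When x = 8/9, the terms are on the order of 1/m², so the series converges absolutely by comparison with the p-series (p = 2 > 1).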